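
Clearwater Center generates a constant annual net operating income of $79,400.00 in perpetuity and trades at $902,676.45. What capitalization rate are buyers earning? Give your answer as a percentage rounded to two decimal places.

P = C/r ⇒ r = C/P = $79,400.00/$902,676.45 = 0.087961

8.80%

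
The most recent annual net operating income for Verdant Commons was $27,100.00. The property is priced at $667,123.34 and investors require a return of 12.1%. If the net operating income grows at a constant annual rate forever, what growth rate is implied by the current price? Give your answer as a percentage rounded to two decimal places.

7.72%

P = D₀(1+g)/(r−g) ⇒ P(r−g) = D₀(1+g) ⇒ g(P+D₀) = P·r − D₀
g = (P·r − D₀)/(P + D₀) = ($667,123.34×0.121 − $27,100.00) / ($667,123.34 + $27,100.00) = 0.077240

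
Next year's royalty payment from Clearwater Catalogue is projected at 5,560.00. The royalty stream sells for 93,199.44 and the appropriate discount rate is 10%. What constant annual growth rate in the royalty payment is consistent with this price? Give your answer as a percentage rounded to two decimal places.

4.03%

P = D₁/(r−g) ⇒ g = r − D₁/P = 0.1 − 5,560.00/93,199.44 = 0.040343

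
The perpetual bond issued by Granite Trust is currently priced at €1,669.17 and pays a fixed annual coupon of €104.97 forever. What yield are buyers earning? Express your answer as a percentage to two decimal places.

P = C/r ⇒ r = C/P = €104.97/€1,669.17 = 0.062888

6.29%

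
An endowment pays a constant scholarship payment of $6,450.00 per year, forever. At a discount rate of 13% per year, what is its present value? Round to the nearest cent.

$49615.38

Level perpetuity: PV = C / r = $6,450.00 / 0.13 = $49,615.38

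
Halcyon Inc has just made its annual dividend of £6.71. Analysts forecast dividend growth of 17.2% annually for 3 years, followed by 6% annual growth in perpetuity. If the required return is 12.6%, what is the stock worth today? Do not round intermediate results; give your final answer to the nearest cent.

£143.34

D_1 = 7.86412
D_2 = 9.21675
D_3 = 10.80203
Terminal value at year 3: TV = D_3×(1+g_2)/(r−g_2) = 11.45015/0.066 = 173.48714
P_0 = D_1/(1+r)^1 + D_2/(1+r)^2 + D_3/(1+r)^3 + TV/(1+r)^3
    = 6.98412 + 7.26944 + 7.56642 + 121.52122 = 143.34119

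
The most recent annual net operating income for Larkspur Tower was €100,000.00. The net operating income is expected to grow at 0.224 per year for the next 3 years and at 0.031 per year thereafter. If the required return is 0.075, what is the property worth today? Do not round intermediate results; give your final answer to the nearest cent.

€3849908.78

D_1 = 122400.00000
D_2 = 149817.60000
D_3 = 183376.74240
Terminal value at year 3: TV = D_3×(1+g_2)/(r−g_2) = 189061.42141/0.044 = 4296850.48669
P_0 = D_1/(1+r)^1 + D_2/(1+r)^2 + D_3/(1+r)^3 + TV/(1+r)^3
    = 113860.46512 + 129642.05516 + 147611.04700 + 3458795.21486 = 3849908.78214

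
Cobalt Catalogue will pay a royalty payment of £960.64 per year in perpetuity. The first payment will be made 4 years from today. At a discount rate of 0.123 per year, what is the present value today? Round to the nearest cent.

£5514.63

Value at end of year 3: C / r = £960.64 / 0.123 = £7,810.0813
Discount to today: PV = £7,810.0813 / (1 + 0.123)^3 = £7,810.0813 / 1.416248 = £5,514.63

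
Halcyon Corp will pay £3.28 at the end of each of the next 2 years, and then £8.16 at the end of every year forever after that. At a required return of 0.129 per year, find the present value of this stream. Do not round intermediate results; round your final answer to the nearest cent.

£55.10

PV of 2-year annuity: £3.28 × [1 − (1+0.129)^−2] / 0.129 = 5.47850
Perpetuity value at year 2: £8.16 / 0.129 = 63.25581
PV of perpetuity: 63.25581 / (1+0.129)^2 = 49.62638
Total PV = 5.47850 + 49.62638 = 55.10488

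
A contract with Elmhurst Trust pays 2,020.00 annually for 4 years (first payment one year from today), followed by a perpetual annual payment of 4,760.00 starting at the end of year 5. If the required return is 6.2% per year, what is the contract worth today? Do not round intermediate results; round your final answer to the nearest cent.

67323.12

PV of 4-year annuity: 2,020.00 × [1 − (1+0.062)^−4] / 0.062 = 6967.57654
Perpetuity value at year 4: 4,760.00 / 0.062 = 76774.19355
PV of perpetuity: 76774.19355 / (1+0.062)^4 = 60355.54783
Total PV = 6967.57654 + 60355.54783 = 67323.12437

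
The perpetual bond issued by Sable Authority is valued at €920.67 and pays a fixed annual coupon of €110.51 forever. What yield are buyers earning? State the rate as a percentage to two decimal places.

P = C/r ⇒ r = C/P = €110.51/€920.67 = 0.120032

12.00%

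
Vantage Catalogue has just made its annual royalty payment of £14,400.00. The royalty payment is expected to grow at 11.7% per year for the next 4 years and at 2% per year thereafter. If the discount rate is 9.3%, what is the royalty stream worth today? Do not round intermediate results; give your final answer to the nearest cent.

£280300.46

D_1 = 16084.80000
D_2 = 17966.72160
D_3 = 20068.82803
D_4 = 22416.88091
Terminal value at year 4: TV = D_4×(1+g_2)/(r−g_2) = 22865.21852/0.073 = 313222.17157
P_0 = D_1/(1+r)^1 + D_2/(1+r)^2 + D_3/(1+r)^3 + D_4/(1+r)^4 + TV/(1+r)^4
    = 14716.19396 + 15039.33088 + 15369.56322 + 15707.04676 + 219468.32465 = 280300.45948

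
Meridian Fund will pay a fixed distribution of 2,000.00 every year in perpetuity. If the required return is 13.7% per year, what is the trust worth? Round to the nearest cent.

Level perpetuity: PV = C / r = 2,000.00 / 0.137 = 14,598.54

14598.54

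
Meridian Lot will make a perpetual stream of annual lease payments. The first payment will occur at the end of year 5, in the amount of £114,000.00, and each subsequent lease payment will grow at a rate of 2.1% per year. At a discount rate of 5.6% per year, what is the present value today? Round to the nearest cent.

Value at end of year 4: C₁ / (r − g) = £114,000.00 / (0.056 − 0.021) = £3,257,142.8571
Discount to today: PV = £3,257,142.8571 / (1 + 0.056)^4 = £3,257,142.8571 / 1.243528 = £2,619,275.22

£2619275.22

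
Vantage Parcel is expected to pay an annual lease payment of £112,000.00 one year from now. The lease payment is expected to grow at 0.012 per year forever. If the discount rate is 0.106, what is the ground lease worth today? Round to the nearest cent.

£1191489.36

Growing perpetuity: P = D₁ / (r − g) = £112,000.0000 / (0.106 − 0.012) = £1,191,489.36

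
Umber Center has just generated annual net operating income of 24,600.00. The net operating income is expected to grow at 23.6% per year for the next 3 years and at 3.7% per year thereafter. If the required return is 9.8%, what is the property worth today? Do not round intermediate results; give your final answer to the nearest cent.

D_1 = 30405.60000
D_2 = 37581.32160
D_3 = 46450.51350
Terminal value at year 3: TV = D_3×(1+g_2)/(r−g_2) = 48169.18250/0.061 = 789658.72946
P_0 = D_1/(1+r)^1 + D_2/(1+r)^2 + D_3/(1+r)^3 + TV/(1+r)^3
    = 27691.80328 + 31172.19385 + 35090.01057 + 596530.17967 = 690484.18737

690484.19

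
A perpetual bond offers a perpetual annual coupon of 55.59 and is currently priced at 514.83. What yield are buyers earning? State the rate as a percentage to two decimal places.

10.80%

P = C/r ⇒ r = C/P = 55.59/514.83 = 0.107977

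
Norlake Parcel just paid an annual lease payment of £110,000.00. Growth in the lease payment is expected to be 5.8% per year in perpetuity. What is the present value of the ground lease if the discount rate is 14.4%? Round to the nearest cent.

£1353255.81

D₁ = D₀ × (1 + g) = £110,000.00 × 1.058 = £116,380.0000
Growing perpetuity: P = D₁ / (r − g) = £116,380.0000 / (0.144 − 0.058) = £1,353,255.81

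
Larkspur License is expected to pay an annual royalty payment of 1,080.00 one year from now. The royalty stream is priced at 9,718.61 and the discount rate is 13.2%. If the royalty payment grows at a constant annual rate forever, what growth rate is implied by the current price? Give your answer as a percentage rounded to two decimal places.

2.09%

P = D₁/(r−g) ⇒ g = r − D₁/P = 0.132 − 1,080.00/9,718.61 = 0.020873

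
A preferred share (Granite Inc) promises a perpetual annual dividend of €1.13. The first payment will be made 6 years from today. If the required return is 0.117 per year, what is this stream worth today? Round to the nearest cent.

Value at end of year 5: C / r = €1.13 / 0.117 = €9.6581
Discount to today: PV = €9.6581 / (1 + 0.117)^5 = €9.6581 / 1.738865 = €5.55

€5.55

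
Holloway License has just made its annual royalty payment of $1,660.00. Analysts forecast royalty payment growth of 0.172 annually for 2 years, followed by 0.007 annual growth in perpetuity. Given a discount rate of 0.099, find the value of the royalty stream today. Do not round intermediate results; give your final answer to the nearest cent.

$24321.89

D_1 = 1945.52000
D_2 = 2280.14944
Terminal value at year 2: TV = D_2×(1+g_2)/(r−g_2) = 2296.11049/0.092 = 24957.72267
P_0 = D_1/(1+r)^1 + D_2/(1+r)^2 + TV/(1+r)^2
    = 1770.26388 + 1887.85192 + 20663.77050 = 24321.88630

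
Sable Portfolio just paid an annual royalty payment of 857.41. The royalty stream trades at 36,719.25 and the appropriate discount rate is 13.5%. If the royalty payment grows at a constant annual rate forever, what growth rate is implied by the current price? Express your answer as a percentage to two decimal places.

P = D₀(1+g)/(r−g) ⇒ P(r−g) = D₀(1+g) ⇒ g(P+D₀) = P·r − D₀
g = (P·r − D₀)/(P + D₀) = (36,719.25×0.135 − 857.41) / (36,719.25 + 857.41) = 0.109102

10.91%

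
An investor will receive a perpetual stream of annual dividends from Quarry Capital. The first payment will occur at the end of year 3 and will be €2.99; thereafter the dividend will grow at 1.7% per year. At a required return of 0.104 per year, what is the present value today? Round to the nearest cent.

Value at end of year 2: C₁ / (r − g) = €2.99 / (0.104 − 0.017) = €34.3678
Discount to today: PV = €34.3678 / (1 + 0.104)^2 = €34.3678 / 1.218816 = €28.20

€28.20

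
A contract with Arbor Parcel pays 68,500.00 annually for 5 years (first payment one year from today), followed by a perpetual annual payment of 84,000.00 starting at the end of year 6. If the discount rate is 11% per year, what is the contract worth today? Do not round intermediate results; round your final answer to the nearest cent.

706349.96

PV of 5-year annuity: 68,500.00 × [1 − (1+0.11)^−5] / 0.11 = 253168.94571
Perpetuity value at year 5: 84,000.00 / 0.11 = 763636.36364
PV of perpetuity: 763636.36364 / (1+0.11)^5 = 453181.01415
Total PV = 253168.94571 + 453181.01415 = 706349.95986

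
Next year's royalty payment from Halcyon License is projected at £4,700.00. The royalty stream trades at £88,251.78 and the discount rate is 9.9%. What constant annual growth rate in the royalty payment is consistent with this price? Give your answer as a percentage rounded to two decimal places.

4.57%

P = D₁/(r−g) ⇒ g = r − D₁/P = 0.099 − £4,700.00/£88,251.78 = 0.045743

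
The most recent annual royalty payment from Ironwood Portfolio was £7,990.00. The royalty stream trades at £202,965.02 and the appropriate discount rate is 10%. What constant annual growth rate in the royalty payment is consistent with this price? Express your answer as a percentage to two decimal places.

P = D₀(1+g)/(r−g) ⇒ P(r−g) = D₀(1+g) ⇒ g(P+D₀) = P·r − D₀
g = (P·r − D₀)/(P + D₀) = (£202,965.02×0.1 − £7,990.00) / (£202,965.02 + £7,990.00) = 0.058337

5.83%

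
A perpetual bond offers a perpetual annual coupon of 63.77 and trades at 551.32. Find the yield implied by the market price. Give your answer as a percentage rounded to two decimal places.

P = C/r ⇒ r = C/P = 63.77/551.32 = 0.115668

11.57%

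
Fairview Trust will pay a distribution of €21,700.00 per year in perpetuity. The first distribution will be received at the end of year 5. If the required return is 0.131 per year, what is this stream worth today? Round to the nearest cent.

Value at end of year 4: C / r = €21,700.00 / 0.131 = €165,648.8550
Discount to today: PV = €165,648.8550 / (1 + 0.131)^4 = €165,648.8550 / 1.636253 = €101,236.71

€101236.71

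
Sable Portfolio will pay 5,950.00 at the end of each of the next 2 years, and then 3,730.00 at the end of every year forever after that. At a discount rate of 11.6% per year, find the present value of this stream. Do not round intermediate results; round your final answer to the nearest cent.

35926.90

PV of 2-year annuity: 5,950.00 × [1 − (1+0.116)^−2] / 0.116 = 10108.90790
Perpetuity value at year 2: 3,730.00 / 0.116 = 32155.17241
PV of perpetuity: 32155.17241 / (1+0.116)^2 = 25817.99149
Total PV = 10108.90790 + 25817.99149 = 35926.89940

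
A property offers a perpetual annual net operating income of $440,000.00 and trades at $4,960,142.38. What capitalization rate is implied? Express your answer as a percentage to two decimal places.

P = C/r ⇒ r = C/P = $440,000.00/$4,960,142.38 = 0.088707

8.87%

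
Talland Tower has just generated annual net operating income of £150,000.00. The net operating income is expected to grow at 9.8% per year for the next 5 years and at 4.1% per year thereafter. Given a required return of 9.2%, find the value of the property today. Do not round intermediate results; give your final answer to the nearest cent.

£3909262.13

D_1 = 164700.00000
D_2 = 180840.60000
D_3 = 198562.97880
D_4 = 218022.15072
D_5 = 239388.32149
Terminal value at year 5: TV = D_5×(1+g_2)/(r−g_2) = 249203.24267/0.051 = 4886338.09166
P_0 = D_1/(1+r)^1 + D_2/(1+r)^2 + D_3/(1+r)^3 + D_4/(1+r)^4 + D_5/(1+r)^5 + TV/(1+r)^5
    = 150824.17582 + 151652.88009 + 152486.13767 + 153323.97359 + 154166.41301 + 3146808.54784 = 3909262.12802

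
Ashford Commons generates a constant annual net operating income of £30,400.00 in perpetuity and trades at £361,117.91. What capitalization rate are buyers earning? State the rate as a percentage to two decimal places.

P = C/r ⇒ r = C/P = £30,400.00/£361,117.91 = 0.084183

8.42%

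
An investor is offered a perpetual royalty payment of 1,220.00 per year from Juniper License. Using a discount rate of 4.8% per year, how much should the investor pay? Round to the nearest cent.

25416.67

Level perpetuity: PV = C / r = 1,220.00 / 0.048 = 25,416.67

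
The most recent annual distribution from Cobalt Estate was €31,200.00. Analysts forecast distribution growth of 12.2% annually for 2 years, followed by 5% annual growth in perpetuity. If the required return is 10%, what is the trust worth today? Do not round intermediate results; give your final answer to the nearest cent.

€745954.56

D_1 = 35006.40000
D_2 = 39277.18080
Terminal value at year 2: TV = D_2×(1+g_2)/(r−g_2) = 41241.03984/0.05 = 824820.79680
P_0 = D_1/(1+r)^1 + D_2/(1+r)^2 + TV/(1+r)^2
    = 31824.00000 + 32460.48000 + 681670.08000 = 745954.56000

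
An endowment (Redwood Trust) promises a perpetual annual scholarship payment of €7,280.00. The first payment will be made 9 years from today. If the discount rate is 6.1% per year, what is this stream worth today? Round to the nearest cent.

€74315.34

Value at end of year 8: C / r = €7,280.00 / 0.061 = €119,344.2623
Discount to today: PV = €119,344.2623 / (1 + 0.061)^8 = €119,344.2623 / 1.605917 = €74,315.34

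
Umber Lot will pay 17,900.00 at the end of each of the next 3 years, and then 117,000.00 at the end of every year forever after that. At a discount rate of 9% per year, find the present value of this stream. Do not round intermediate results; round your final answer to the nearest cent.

PV of 3-year annuity: 17,900.00 × [1 − (1+0.09)^−3] / 0.09 = 45310.17452
Perpetuity value at year 3: 117,000.00 / 0.09 = 1300000.00000
PV of perpetuity: 1300000.00000 / (1+0.09)^3 = 1003838.52408
Total PV = 45310.17452 + 1003838.52408 = 1049148.69860

1049148.70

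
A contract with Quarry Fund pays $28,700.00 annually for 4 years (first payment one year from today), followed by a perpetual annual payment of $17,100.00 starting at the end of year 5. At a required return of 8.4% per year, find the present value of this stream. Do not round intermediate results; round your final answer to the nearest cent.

PV of 4-year annuity: $28,700.00 × [1 − (1+0.084)^−4] / 0.084 = 94217.79270
Perpetuity value at year 4: $17,100.00 / 0.084 = 203571.42857
PV of perpetuity: 203571.42857 / (1+0.084)^4 = 147434.69494
Total PV = 94217.79270 + 147434.69494 = 241652.48764

$241652.49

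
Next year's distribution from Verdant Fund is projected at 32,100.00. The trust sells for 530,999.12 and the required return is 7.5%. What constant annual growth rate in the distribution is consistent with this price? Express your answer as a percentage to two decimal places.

1.45%

P = D₁/(r−g) ⇒ g = r − D₁/P = 0.075 − 32,100.00/530,999.12 = 0.014548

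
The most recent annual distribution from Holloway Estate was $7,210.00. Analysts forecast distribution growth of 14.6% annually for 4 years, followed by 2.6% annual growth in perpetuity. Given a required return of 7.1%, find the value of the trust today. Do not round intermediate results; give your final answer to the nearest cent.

D_1 = 8262.66000
D_2 = 9469.00836
D_3 = 10851.48358
D_4 = 12435.80018
Terminal value at year 4: TV = D_4×(1+g_2)/(r−g_2) = 12759.13099/0.045 = 283536.24418
P_0 = D_1/(1+r)^1 + D_2/(1+r)^2 + D_3/(1+r)^3 + D_4/(1+r)^4 + TV/(1+r)^4
    = 7714.90196 + 8255.16120 + 8833.25372 + 9451.82891 + 215501.69923 = 249756.84503

$249756.85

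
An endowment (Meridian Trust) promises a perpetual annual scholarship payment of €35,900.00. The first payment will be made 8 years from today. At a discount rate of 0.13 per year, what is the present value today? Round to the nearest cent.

€117382.13

Value at end of year 7: C / r = €35,900.00 / 0.13 = €276,153.8462
Discount to today: PV = €276,153.8462 / (1 + 0.13)^7 = €276,153.8462 / 2.352605 = €117,382.13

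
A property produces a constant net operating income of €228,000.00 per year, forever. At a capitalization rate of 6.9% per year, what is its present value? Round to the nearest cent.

€3304347.83

Level perpetuity: PV = C / r = €228,000.00 / 0.069 = €3,304,347.83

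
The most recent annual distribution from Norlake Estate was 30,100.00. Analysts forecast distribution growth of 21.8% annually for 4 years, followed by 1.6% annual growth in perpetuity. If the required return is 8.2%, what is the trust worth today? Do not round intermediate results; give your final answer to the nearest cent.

D_1 = 36661.80000
D_2 = 44654.07240
D_3 = 54388.66018
D_4 = 66245.38810
Terminal value at year 4: TV = D_4×(1+g_2)/(r−g_2) = 67305.31431/0.066 = 1019777.48959
P_0 = D_1/(1+r)^1 + D_2/(1+r)^2 + D_3/(1+r)^3 + D_4/(1+r)^4 + TV/(1+r)^4
    = 33883.36414 + 38142.27128 + 42936.49392 + 48333.31755 + 744040.16108 = 907335.60796

907335.61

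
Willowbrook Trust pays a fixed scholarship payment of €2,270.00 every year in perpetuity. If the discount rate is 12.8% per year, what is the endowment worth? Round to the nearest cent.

€17734.38

Level perpetuity: PV = C / r = €2,270.00 / 0.128 = €17,734.38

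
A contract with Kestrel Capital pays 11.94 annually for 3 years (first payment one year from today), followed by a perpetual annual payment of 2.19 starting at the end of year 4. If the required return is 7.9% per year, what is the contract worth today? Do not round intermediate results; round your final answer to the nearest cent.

52.89

PV of 3-year annuity: 11.94 × [1 − (1+0.079)^−3] / 0.079 = 30.82614
Perpetuity value at year 3: 2.19 / 0.079 = 27.72152
PV of perpetuity: 27.72152 / (1+0.079)^3 = 22.06748
Total PV = 30.82614 + 22.06748 = 52.89362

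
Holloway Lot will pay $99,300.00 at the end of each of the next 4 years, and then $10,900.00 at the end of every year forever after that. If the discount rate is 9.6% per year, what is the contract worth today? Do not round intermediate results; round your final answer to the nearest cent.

$396201.43

PV of 4-year annuity: $99,300.00 × [1 − (1+0.096)^−4] / 0.096 = 317512.60500
Perpetuity value at year 4: $10,900.00 / 0.096 = 113541.66667
PV of perpetuity: 113541.66667 / (1+0.096)^4 = 78688.82281
Total PV = 317512.60500 + 78688.82281 = 396201.42782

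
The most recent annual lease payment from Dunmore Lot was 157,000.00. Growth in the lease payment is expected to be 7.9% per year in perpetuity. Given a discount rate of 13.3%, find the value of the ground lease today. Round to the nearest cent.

D₁ = D₀ × (1 + g) = 157,000.00 × 1.079 = 169,403.0000
Growing perpetuity: P = D₁ / (r − g) = 169,403.0000 / (0.133 − 0.079) = 3,137,092.59

3137092.59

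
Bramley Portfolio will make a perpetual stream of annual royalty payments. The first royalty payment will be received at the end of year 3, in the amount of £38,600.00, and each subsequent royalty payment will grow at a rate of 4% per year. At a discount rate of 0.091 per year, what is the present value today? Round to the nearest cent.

£635868.96

Value at end of year 2: C₁ / (r − g) = £38,600.00 / (0.091 − 0.04) = £756,862.7451
Discount to today: PV = £756,862.7451 / (1 + 0.091)^2 = £756,862.7451 / 1.190281 = £635,868.96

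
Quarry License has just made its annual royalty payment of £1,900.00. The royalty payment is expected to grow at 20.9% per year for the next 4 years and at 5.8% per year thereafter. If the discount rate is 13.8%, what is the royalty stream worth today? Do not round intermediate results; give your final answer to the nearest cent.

£40871.69

D_1 = 2297.10000
D_2 = 2777.19390
D_3 = 3357.62743
D_4 = 4059.37156
Terminal value at year 4: TV = D_4×(1+g_2)/(r−g_2) = 4294.81511/0.08 = 53685.18884
P_0 = D_1/(1+r)^1 + D_2/(1+r)^2 + D_3/(1+r)^3 + D_4/(1+r)^4 + TV/(1+r)^4
    = 2018.54130 + 2144.47841 + 2278.27276 + 2420.41456 + 32009.98251 = 40871.68954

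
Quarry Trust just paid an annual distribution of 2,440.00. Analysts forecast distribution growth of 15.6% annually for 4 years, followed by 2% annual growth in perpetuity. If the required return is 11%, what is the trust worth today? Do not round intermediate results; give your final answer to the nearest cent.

D_1 = 2820.64000
D_2 = 3260.65984
D_3 = 3769.32278
D_4 = 4357.33713
Terminal value at year 4: TV = D_4×(1+g_2)/(r−g_2) = 4444.48387/0.09 = 49383.15412
P_0 = D_1/(1+r)^1 + D_2/(1+r)^2 + D_3/(1+r)^3 + D_4/(1+r)^4 + TV/(1+r)^4
    = 2541.11712 + 2646.42467 + 2756.09633 + 2870.31293 + 32530.21322 = 43344.16427

43344.16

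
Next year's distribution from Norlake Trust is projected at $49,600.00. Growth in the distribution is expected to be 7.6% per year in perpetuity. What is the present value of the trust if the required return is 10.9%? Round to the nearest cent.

$1503030.30

Growing perpetuity: P = D₁ / (r − g) = $49,600.0000 / (0.109 − 0.076) = $1,503,030.30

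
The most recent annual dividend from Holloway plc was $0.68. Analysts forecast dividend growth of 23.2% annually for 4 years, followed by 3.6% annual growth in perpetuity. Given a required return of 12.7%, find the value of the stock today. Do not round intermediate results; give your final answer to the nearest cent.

D_1 = 0.83776
D_2 = 1.03212
D_3 = 1.27157
D_4 = 1.56658
Terminal value at year 4: TV = D_4×(1+g_2)/(r−g_2) = 1.62297/0.091 = 17.83488
P_0 = D_1/(1+r)^1 + D_2/(1+r)^2 + D_3/(1+r)^3 + D_4/(1+r)^4 + TV/(1+r)^4
    = 0.74335 + 0.81261 + 0.88832 + 0.97108 + 11.05540 = 14.47077

$14.47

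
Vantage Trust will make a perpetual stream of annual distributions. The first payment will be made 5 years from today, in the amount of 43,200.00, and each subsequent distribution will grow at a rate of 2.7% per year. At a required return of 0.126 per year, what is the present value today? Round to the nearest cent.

Value at end of year 4: C₁ / (r − g) = 43,200.00 / (0.126 − 0.027) = 436,363.6364
Discount to today: PV = 436,363.6364 / (1 + 0.126)^4 = 436,363.6364 / 1.607510 = 271,453.22

271453.22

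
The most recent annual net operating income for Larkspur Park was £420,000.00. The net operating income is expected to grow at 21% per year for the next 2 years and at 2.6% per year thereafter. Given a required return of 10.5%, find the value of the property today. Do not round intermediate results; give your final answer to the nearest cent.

D_1 = 508200.00000
D_2 = 614922.00000
Terminal value at year 2: TV = D_2×(1+g_2)/(r−g_2) = 630909.97200/0.079 = 7986202.17722
P_0 = D_1/(1+r)^1 + D_2/(1+r)^2 + TV/(1+r)^2
    = 459909.50226 + 503611.31017 + 6540572.20550 = 7504093.01793

£7504093.02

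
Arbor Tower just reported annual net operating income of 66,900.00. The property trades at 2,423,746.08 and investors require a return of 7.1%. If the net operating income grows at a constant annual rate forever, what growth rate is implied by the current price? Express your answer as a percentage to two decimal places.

P = D₀(1+g)/(r−g) ⇒ P(r−g) = D₀(1+g) ⇒ g(P+D₀) = P·r − D₀
g = (P·r − D₀)/(P + D₀) = (2,423,746.08×0.071 − 66,900.00) / (2,423,746.08 + 66,900.00) = 0.042232

4.22%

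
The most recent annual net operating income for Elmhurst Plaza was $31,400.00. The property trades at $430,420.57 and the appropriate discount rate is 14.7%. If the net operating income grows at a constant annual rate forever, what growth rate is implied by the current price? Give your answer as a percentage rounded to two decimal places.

6.90%

P = D₀(1+g)/(r−g) ⇒ P(r−g) = D₀(1+g) ⇒ g(P+D₀) = P·r − D₀
g = (P·r − D₀)/(P + D₀) = ($430,420.57×0.147 − $31,400.00) / ($430,420.57 + $31,400.00) = 0.069013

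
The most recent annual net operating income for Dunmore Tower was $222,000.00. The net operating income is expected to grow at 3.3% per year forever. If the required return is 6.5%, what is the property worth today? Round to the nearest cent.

D₁ = D₀ × (1 + g) = $222,000.00 × 1.033 = $229,326.0000
Growing perpetuity: P = D₁ / (r − g) = $229,326.0000 / (0.065 − 0.033) = $7,166,437.50

$7166437.50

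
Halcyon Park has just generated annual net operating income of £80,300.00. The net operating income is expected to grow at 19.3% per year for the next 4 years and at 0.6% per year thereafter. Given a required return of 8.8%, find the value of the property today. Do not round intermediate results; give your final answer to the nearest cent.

D_1 = 95797.90000
D_2 = 114286.89470
D_3 = 136344.26538
D_4 = 162658.70859
Terminal value at year 4: TV = D_4×(1+g_2)/(r−g_2) = 163634.66085/0.082 = 1995544.64447
P_0 = D_1/(1+r)^1 + D_2/(1+r)^2 + D_3/(1+r)^3 + D_4/(1+r)^4 + TV/(1+r)^4
    = 88049.54044 + 96546.96852 + 105864.46088 + 116081.15977 + 1424117.64307 = 1830659.77269

£1830659.77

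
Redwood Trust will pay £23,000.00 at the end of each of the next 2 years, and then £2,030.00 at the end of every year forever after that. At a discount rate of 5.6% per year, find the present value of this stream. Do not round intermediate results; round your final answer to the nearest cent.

PV of 2-year annuity: £23,000.00 × [1 − (1+0.056)^−2] / 0.056 = 42405.58999
Perpetuity value at year 2: £2,030.00 / 0.056 = 36250.00000
PV of perpetuity: 36250.00000 / (1+0.056)^2 = 32507.24575
Total PV = 42405.58999 + 32507.24575 = 74912.83574

£74912.84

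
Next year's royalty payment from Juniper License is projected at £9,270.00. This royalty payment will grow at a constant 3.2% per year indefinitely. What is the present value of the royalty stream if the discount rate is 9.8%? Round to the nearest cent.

Growing perpetuity: P = D₁ / (r − g) = £9,270.0000 / (0.098 − 0.032) = £140,454.55

£140454.55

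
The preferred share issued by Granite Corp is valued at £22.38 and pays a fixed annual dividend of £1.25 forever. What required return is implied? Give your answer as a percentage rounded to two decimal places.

P = C/r ⇒ r = C/P = £1.25/£22.38 = 0.055853

5.59%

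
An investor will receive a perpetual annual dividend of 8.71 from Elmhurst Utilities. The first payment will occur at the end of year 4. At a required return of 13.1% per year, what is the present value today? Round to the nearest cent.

Value at end of year 3: C / r = 8.71 / 0.131 = 66.4885
Discount to today: PV = 66.4885 / (1 + 0.131)^3 = 66.4885 / 1.446731 = 45.96

45.96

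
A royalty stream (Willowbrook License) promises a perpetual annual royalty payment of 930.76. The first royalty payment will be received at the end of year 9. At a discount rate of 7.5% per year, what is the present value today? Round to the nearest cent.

6958.39

Value at end of year 8: C / r = 930.76 / 0.075 = 12,410.1333
Discount to today: PV = 12,410.1333 / (1 + 0.075)^8 = 12,410.1333 / 1.783478 = 6,958.39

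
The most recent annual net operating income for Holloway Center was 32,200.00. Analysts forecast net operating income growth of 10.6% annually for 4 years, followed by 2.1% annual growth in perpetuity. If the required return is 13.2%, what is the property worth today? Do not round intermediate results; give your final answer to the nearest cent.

D_1 = 35613.20000
D_2 = 39388.19920
D_3 = 43563.34832
D_4 = 48181.06324
Terminal value at year 4: TV = D_4×(1+g_2)/(r−g_2) = 49192.86556/0.111 = 443178.96905
P_0 = D_1/(1+r)^1 + D_2/(1+r)^2 + D_3/(1+r)^3 + D_4/(1+r)^4 + TV/(1+r)^4
    = 31460.42403 + 30737.83478 + 30031.84211 + 29342.06482 + 269894.12776 = 391466.29350

391466.29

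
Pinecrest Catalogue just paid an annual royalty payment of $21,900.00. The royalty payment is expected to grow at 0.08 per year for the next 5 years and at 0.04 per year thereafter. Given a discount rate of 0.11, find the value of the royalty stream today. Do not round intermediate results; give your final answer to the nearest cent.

D_1 = 23652.00000
D_2 = 25544.16000
D_3 = 27587.69280
D_4 = 29794.70822
D_5 = 32178.28488
Terminal value at year 5: TV = D_5×(1+g_2)/(r−g_2) = 33465.41628/0.07 = 478077.37539
P_0 = D_1/(1+r)^1 + D_2/(1+r)^2 + D_3/(1+r)^3 + D_4/(1+r)^4 + D_5/(1+r)^5 + TV/(1+r)^5
    = 21308.10811 + 20732.21329 + 20171.88321 + 19626.69717 + 19096.24590 + 283715.65334 = 384650.80102

$384650.80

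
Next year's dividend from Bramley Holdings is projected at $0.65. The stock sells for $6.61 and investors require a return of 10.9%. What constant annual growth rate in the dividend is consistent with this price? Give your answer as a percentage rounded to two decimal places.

1.07%

P = D₁/(r−g) ⇒ g = r − D₁/P = 0.109 − $0.65/$6.61 = 0.010664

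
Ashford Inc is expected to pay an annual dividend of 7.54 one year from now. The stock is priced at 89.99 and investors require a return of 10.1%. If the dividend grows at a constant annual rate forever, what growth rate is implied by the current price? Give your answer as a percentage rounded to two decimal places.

P = D₁/(r−g) ⇒ g = r − D₁/P = 0.101 − 7.54/89.99 = 0.017213

1.72%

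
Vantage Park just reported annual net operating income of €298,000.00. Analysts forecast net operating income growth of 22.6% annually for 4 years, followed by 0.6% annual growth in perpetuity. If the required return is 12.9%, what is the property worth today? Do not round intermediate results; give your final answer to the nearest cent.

€4860175.29

D_1 = 365348.00000
D_2 = 447916.64800
D_3 = 549145.81045
D_4 = 673252.76361
Terminal value at year 4: TV = D_4×(1+g_2)/(r−g_2) = 677292.28019/0.123 = 5506441.30237
P_0 = D_1/(1+r)^1 + D_2/(1+r)^2 + D_3/(1+r)^3 + D_4/(1+r)^4 + TV/(1+r)^4
    = 323603.18866 + 351406.11984 + 381597.78824 + 414383.42638 + 3389184.77186 = 4860175.29499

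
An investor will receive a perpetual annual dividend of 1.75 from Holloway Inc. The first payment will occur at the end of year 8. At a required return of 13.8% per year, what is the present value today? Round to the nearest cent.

Value at end of year 7: C / r = 1.75 / 0.138 = 12.6812
Discount to today: PV = 12.6812 / (1 + 0.138)^7 = 12.6812 / 2.471700 = 5.13

5.13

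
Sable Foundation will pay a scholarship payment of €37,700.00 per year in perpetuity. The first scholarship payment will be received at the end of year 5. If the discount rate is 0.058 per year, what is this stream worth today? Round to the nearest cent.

Value at end of year 4: C / r = €37,700.00 / 0.058 = €650,000.0000
Discount to today: PV = €650,000.0000 / (1 + 0.058)^4 = €650,000.0000 / 1.252976 = €518,765.02

€518765.02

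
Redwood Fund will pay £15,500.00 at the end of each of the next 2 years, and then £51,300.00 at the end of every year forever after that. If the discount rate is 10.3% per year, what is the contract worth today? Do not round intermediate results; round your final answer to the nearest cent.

£436175.26

PV of 2-year annuity: £15,500.00 × [1 − (1+0.103)^−2] / 0.103 = 26792.91375
Perpetuity value at year 2: £51,300.00 / 0.103 = 498058.25243
PV of perpetuity: 498058.25243 / (1+0.103)^2 = 409382.35080
Total PV = 26792.91375 + 409382.35080 = 436175.26455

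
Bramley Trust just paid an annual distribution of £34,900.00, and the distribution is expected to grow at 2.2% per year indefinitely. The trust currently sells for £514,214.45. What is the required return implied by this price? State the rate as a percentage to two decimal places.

D₁ = £34,900.00 × 1.022 = £35,667.8000
P = D₁/(r − g) ⇒ r = D₁/P + g = £35,667.8000/£514,214.45 + 0.022 = 0.069364 + 0.022 = 0.091364

9.14%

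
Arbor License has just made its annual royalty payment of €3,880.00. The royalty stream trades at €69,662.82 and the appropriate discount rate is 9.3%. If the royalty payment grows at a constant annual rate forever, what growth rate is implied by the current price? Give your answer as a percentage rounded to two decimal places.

3.53%

P = D₀(1+g)/(r−g) ⇒ P(r−g) = D₀(1+g) ⇒ g(P+D₀) = P·r − D₀
g = (P·r − D₀)/(P + D₀) = (€69,662.82×0.093 − €3,880.00) / (€69,662.82 + €3,880.00) = 0.035335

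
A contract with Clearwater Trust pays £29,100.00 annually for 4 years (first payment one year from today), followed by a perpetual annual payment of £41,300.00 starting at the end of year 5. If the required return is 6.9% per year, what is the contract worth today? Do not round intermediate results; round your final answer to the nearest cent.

£557133.29

PV of 4-year annuity: £29,100.00 × [1 − (1+0.069)^−4] / 0.069 = 98790.77492
Perpetuity value at year 4: £41,300.00 / 0.069 = 598550.72464
PV of perpetuity: 598550.72464 / (1+0.069)^4 = 458342.51143
Total PV = 98790.77492 + 458342.51143 = 557133.28635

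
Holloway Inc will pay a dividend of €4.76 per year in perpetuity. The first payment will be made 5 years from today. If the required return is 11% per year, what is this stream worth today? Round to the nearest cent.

€28.51

Value at end of year 4: C / r = €4.76 / 0.11 = €43.2727
Discount to today: PV = €43.2727 / (1 + 0.11)^4 = €43.2727 / 1.518070 = €28.51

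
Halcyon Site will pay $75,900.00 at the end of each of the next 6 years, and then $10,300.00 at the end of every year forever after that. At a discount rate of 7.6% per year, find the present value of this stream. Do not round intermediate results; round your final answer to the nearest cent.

PV of 6-year annuity: $75,900.00 × [1 − (1+0.076)^−6] / 0.076 = 355175.31368
Perpetuity value at year 6: $10,300.00 / 0.076 = 135526.31579
PV of perpetuity: 135526.31579 / (1+0.076)^6 = 87327.29430
Total PV = 355175.31368 + 87327.29430 = 442502.60798

$442502.61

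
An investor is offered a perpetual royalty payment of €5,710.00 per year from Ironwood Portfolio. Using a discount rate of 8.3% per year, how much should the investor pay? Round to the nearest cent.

Level perpetuity: PV = C / r = €5,710.00 / 0.083 = €68,795.18

€68795.18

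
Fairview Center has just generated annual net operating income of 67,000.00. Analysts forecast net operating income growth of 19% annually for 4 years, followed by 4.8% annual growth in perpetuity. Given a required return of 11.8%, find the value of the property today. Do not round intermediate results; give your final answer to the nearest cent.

D_1 = 79730.00000
D_2 = 94878.70000
D_3 = 112905.65300
D_4 = 134357.72707
Terminal value at year 4: TV = D_4×(1+g_2)/(r−g_2) = 140806.89797/0.07 = 2011527.11385
P_0 = D_1/(1+r)^1 + D_2/(1+r)^2 + D_3/(1+r)^3 + D_4/(1+r)^4 + TV/(1+r)^4
    = 71314.84794 + 75907.57518 + 80796.07734 + 85999.40253 + 1287533.91223 = 1601551.81522

1601551.82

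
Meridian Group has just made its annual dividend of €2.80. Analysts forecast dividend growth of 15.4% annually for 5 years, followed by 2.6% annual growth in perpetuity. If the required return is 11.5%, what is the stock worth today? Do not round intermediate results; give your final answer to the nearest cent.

D_1 = 3.23120
D_2 = 3.72880
D_3 = 4.30304
D_4 = 4.96571
D_5 = 5.73043
Terminal value at year 5: TV = D_5×(1+g_2)/(r−g_2) = 5.87942/0.089 = 66.06089
P_0 = D_1/(1+r)^1 + D_2/(1+r)^2 + D_3/(1+r)^3 + D_4/(1+r)^4 + D_5/(1+r)^5 + TV/(1+r)^5
    = 2.89794 + 2.99930 + 3.10421 + 3.21279 + 3.32516 + 38.33276 = 53.87215

€53.87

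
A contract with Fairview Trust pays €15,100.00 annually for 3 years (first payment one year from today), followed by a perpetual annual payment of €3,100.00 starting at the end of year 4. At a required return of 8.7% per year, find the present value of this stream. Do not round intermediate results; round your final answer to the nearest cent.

€66170.86

PV of 3-year annuity: €15,100.00 × [1 − (1+0.087)^−3] / 0.087 = 38427.83988
Perpetuity value at year 3: €3,100.00 / 0.087 = 35632.18391
PV of perpetuity: 35632.18391 / (1+0.087)^3 = 27743.02473
Total PV = 38427.83988 + 27743.02473 = 66170.86461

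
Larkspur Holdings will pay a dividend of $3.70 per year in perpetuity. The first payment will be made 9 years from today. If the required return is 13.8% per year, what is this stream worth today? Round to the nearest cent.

$9.53

Value at end of year 8: C / r = $3.70 / 0.138 = $26.8116
Discount to today: PV = $26.8116 / (1 + 0.138)^8 = $26.8116 / 2.812795 = $9.53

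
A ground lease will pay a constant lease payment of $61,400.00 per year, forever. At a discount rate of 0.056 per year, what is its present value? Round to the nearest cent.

$1096428.57

Level perpetuity: PV = C / r = $61,400.00 / 0.056 = $1,096,428.57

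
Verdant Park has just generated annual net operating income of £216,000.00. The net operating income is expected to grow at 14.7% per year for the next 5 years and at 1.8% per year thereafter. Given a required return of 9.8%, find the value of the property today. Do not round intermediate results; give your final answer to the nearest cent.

£4652627.09

D_1 = 247752.00000
D_2 = 284171.54400
D_3 = 325944.76097
D_4 = 373858.64083
D_5 = 428815.86103
Terminal value at year 5: TV = D_5×(1+g_2)/(r−g_2) = 436534.54653/0.08 = 5456681.83164
P_0 = D_1/(1+r)^1 + D_2/(1+r)^2 + D_3/(1+r)^3 + D_4/(1+r)^4 + D_5/(1+r)^5 + TV/(1+r)^5
    = 225639.34426 + 235708.85963 + 246227.74316 + 257216.04864 + 268694.72476 + 3419140.37260 = 4652627.09305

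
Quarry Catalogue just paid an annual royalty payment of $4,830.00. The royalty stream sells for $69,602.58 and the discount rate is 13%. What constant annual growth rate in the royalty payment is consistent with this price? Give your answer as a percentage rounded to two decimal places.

P = D₀(1+g)/(r−g) ⇒ P(r−g) = D₀(1+g) ⇒ g(P+D₀) = P·r − D₀
g = (P·r − D₀)/(P + D₀) = ($69,602.58×0.13 − $4,830.00) / ($69,602.58 + $4,830.00) = 0.056673

5.67%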